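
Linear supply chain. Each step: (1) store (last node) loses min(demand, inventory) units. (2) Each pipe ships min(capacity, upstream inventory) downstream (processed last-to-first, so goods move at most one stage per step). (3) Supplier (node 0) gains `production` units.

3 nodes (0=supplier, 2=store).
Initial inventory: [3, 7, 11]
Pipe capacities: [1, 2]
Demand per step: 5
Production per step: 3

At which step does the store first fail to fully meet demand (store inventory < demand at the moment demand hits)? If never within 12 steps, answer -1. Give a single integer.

Step 1: demand=5,sold=5 ship[1->2]=2 ship[0->1]=1 prod=3 -> [5 6 8]
Step 2: demand=5,sold=5 ship[1->2]=2 ship[0->1]=1 prod=3 -> [7 5 5]
Step 3: demand=5,sold=5 ship[1->2]=2 ship[0->1]=1 prod=3 -> [9 4 2]
Step 4: demand=5,sold=2 ship[1->2]=2 ship[0->1]=1 prod=3 -> [11 3 2]
Step 5: demand=5,sold=2 ship[1->2]=2 ship[0->1]=1 prod=3 -> [13 2 2]
Step 6: demand=5,sold=2 ship[1->2]=2 ship[0->1]=1 prod=3 -> [15 1 2]
Step 7: demand=5,sold=2 ship[1->2]=1 ship[0->1]=1 prod=3 -> [17 1 1]
Step 8: demand=5,sold=1 ship[1->2]=1 ship[0->1]=1 prod=3 -> [19 1 1]
Step 9: demand=5,sold=1 ship[1->2]=1 ship[0->1]=1 prod=3 -> [21 1 1]
Step 10: demand=5,sold=1 ship[1->2]=1 ship[0->1]=1 prod=3 -> [23 1 1]
Step 11: demand=5,sold=1 ship[1->2]=1 ship[0->1]=1 prod=3 -> [25 1 1]
Step 12: demand=5,sold=1 ship[1->2]=1 ship[0->1]=1 prod=3 -> [27 1 1]
First stockout at step 4

4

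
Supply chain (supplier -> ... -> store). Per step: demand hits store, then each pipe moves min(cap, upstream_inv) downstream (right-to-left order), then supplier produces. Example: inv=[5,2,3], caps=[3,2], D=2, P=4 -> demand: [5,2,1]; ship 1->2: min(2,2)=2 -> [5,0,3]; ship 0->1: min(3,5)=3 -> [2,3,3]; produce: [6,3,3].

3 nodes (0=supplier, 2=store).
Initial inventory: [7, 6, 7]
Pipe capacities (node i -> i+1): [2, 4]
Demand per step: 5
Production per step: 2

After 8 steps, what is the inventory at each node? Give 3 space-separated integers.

Step 1: demand=5,sold=5 ship[1->2]=4 ship[0->1]=2 prod=2 -> inv=[7 4 6]
Step 2: demand=5,sold=5 ship[1->2]=4 ship[0->1]=2 prod=2 -> inv=[7 2 5]
Step 3: demand=5,sold=5 ship[1->2]=2 ship[0->1]=2 prod=2 -> inv=[7 2 2]
Step 4: demand=5,sold=2 ship[1->2]=2 ship[0->1]=2 prod=2 -> inv=[7 2 2]
Step 5: demand=5,sold=2 ship[1->2]=2 ship[0->1]=2 prod=2 -> inv=[7 2 2]
Step 6: demand=5,sold=2 ship[1->2]=2 ship[0->1]=2 prod=2 -> inv=[7 2 2]
Step 7: demand=5,sold=2 ship[1->2]=2 ship[0->1]=2 prod=2 -> inv=[7 2 2]
Step 8: demand=5,sold=2 ship[1->2]=2 ship[0->1]=2 prod=2 -> inv=[7 2 2]

7 2 2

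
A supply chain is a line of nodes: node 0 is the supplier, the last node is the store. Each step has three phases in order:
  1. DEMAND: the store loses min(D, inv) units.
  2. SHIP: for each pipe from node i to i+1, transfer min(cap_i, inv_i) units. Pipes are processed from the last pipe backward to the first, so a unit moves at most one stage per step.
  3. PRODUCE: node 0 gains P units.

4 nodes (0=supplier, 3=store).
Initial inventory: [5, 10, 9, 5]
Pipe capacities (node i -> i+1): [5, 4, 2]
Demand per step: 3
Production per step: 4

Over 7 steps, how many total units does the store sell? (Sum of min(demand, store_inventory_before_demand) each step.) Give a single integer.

Step 1: sold=3 (running total=3) -> [4 11 11 4]
Step 2: sold=3 (running total=6) -> [4 11 13 3]
Step 3: sold=3 (running total=9) -> [4 11 15 2]
Step 4: sold=2 (running total=11) -> [4 11 17 2]
Step 5: sold=2 (running total=13) -> [4 11 19 2]
Step 6: sold=2 (running total=15) -> [4 11 21 2]
Step 7: sold=2 (running total=17) -> [4 11 23 2]

Answer: 17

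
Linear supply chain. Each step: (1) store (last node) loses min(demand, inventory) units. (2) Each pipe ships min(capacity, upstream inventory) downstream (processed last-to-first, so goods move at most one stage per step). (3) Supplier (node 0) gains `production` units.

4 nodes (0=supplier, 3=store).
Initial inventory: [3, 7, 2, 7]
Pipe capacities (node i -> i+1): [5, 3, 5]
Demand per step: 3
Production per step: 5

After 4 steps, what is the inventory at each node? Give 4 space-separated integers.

Step 1: demand=3,sold=3 ship[2->3]=2 ship[1->2]=3 ship[0->1]=3 prod=5 -> inv=[5 7 3 6]
Step 2: demand=3,sold=3 ship[2->3]=3 ship[1->2]=3 ship[0->1]=5 prod=5 -> inv=[5 9 3 6]
Step 3: demand=3,sold=3 ship[2->3]=3 ship[1->2]=3 ship[0->1]=5 prod=5 -> inv=[5 11 3 6]
Step 4: demand=3,sold=3 ship[2->3]=3 ship[1->2]=3 ship[0->1]=5 prod=5 -> inv=[5 13 3 6]

5 13 3 6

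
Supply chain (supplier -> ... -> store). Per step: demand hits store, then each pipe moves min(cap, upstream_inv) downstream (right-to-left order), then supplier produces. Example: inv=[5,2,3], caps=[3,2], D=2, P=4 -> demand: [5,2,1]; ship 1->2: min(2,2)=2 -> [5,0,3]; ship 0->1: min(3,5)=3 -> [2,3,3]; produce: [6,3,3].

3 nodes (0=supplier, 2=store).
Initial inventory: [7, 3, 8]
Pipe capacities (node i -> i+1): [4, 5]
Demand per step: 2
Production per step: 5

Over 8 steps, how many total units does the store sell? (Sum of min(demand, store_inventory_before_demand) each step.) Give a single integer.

Step 1: sold=2 (running total=2) -> [8 4 9]
Step 2: sold=2 (running total=4) -> [9 4 11]
Step 3: sold=2 (running total=6) -> [10 4 13]
Step 4: sold=2 (running total=8) -> [11 4 15]
Step 5: sold=2 (running total=10) -> [12 4 17]
Step 6: sold=2 (running total=12) -> [13 4 19]
Step 7: sold=2 (running total=14) -> [14 4 21]
Step 8: sold=2 (running total=16) -> [15 4 23]

Answer: 16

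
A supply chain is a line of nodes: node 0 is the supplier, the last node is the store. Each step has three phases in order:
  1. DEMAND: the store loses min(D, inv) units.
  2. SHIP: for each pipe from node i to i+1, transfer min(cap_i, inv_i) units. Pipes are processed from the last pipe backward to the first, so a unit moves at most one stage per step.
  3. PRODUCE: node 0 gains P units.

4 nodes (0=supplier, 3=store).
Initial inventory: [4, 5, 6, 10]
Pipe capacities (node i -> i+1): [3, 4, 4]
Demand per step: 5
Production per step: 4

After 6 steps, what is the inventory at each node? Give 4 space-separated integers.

Step 1: demand=5,sold=5 ship[2->3]=4 ship[1->2]=4 ship[0->1]=3 prod=4 -> inv=[5 4 6 9]
Step 2: demand=5,sold=5 ship[2->3]=4 ship[1->2]=4 ship[0->1]=3 prod=4 -> inv=[6 3 6 8]
Step 3: demand=5,sold=5 ship[2->3]=4 ship[1->2]=3 ship[0->1]=3 prod=4 -> inv=[7 3 5 7]
Step 4: demand=5,sold=5 ship[2->3]=4 ship[1->2]=3 ship[0->1]=3 prod=4 -> inv=[8 3 4 6]
Step 5: demand=5,sold=5 ship[2->3]=4 ship[1->2]=3 ship[0->1]=3 prod=4 -> inv=[9 3 3 5]
Step 6: demand=5,sold=5 ship[2->3]=3 ship[1->2]=3 ship[0->1]=3 prod=4 -> inv=[10 3 3 3]

10 3 3 3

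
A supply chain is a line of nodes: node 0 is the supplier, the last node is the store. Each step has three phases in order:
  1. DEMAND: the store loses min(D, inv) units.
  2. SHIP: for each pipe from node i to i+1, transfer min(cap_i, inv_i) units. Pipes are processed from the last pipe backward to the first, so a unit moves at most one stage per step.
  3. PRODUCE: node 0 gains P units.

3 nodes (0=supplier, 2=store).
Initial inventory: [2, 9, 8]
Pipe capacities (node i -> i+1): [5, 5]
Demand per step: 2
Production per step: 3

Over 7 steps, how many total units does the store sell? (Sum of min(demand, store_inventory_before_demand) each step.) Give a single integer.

Step 1: sold=2 (running total=2) -> [3 6 11]
Step 2: sold=2 (running total=4) -> [3 4 14]
Step 3: sold=2 (running total=6) -> [3 3 16]
Step 4: sold=2 (running total=8) -> [3 3 17]
Step 5: sold=2 (running total=10) -> [3 3 18]
Step 6: sold=2 (running total=12) -> [3 3 19]
Step 7: sold=2 (running total=14) -> [3 3 20]

Answer: 14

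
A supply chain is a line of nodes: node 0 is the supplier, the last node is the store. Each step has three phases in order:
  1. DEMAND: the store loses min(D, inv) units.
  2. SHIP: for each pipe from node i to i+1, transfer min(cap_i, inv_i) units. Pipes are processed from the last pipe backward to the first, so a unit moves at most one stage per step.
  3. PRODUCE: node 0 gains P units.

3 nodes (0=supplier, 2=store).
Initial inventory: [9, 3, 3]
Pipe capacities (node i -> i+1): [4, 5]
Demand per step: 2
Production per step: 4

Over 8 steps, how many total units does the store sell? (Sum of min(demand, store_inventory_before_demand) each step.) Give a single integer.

Answer: 16

Derivation:
Step 1: sold=2 (running total=2) -> [9 4 4]
Step 2: sold=2 (running total=4) -> [9 4 6]
Step 3: sold=2 (running total=6) -> [9 4 8]
Step 4: sold=2 (running total=8) -> [9 4 10]
Step 5: sold=2 (running total=10) -> [9 4 12]
Step 6: sold=2 (running total=12) -> [9 4 14]
Step 7: sold=2 (running total=14) -> [9 4 16]
Step 8: sold=2 (running total=16) -> [9 4 18]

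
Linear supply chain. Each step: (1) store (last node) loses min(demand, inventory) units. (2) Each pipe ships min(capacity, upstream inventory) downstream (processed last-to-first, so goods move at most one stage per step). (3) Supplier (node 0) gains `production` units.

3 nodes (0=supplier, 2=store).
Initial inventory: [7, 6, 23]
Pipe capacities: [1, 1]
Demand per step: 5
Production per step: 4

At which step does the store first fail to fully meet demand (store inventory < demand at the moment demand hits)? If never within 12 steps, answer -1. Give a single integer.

Step 1: demand=5,sold=5 ship[1->2]=1 ship[0->1]=1 prod=4 -> [10 6 19]
Step 2: demand=5,sold=5 ship[1->2]=1 ship[0->1]=1 prod=4 -> [13 6 15]
Step 3: demand=5,sold=5 ship[1->2]=1 ship[0->1]=1 prod=4 -> [16 6 11]
Step 4: demand=5,sold=5 ship[1->2]=1 ship[0->1]=1 prod=4 -> [19 6 7]
Step 5: demand=5,sold=5 ship[1->2]=1 ship[0->1]=1 prod=4 -> [22 6 3]
Step 6: demand=5,sold=3 ship[1->2]=1 ship[0->1]=1 prod=4 -> [25 6 1]
Step 7: demand=5,sold=1 ship[1->2]=1 ship[0->1]=1 prod=4 -> [28 6 1]
Step 8: demand=5,sold=1 ship[1->2]=1 ship[0->1]=1 prod=4 -> [31 6 1]
Step 9: demand=5,sold=1 ship[1->2]=1 ship[0->1]=1 prod=4 -> [34 6 1]
Step 10: demand=5,sold=1 ship[1->2]=1 ship[0->1]=1 prod=4 -> [37 6 1]
Step 11: demand=5,sold=1 ship[1->2]=1 ship[0->1]=1 prod=4 -> [40 6 1]
Step 12: demand=5,sold=1 ship[1->2]=1 ship[0->1]=1 prod=4 -> [43 6 1]
First stockout at step 6

6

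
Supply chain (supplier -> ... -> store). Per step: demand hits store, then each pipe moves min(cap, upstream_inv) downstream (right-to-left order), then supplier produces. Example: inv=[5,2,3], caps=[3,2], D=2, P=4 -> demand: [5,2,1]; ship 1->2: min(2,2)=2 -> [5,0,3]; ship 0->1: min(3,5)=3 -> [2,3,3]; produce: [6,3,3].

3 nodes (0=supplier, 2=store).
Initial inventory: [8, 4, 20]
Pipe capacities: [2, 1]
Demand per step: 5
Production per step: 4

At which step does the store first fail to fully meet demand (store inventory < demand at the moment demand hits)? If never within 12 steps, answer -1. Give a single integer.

Step 1: demand=5,sold=5 ship[1->2]=1 ship[0->1]=2 prod=4 -> [10 5 16]
Step 2: demand=5,sold=5 ship[1->2]=1 ship[0->1]=2 prod=4 -> [12 6 12]
Step 3: demand=5,sold=5 ship[1->2]=1 ship[0->1]=2 prod=4 -> [14 7 8]
Step 4: demand=5,sold=5 ship[1->2]=1 ship[0->1]=2 prod=4 -> [16 8 4]
Step 5: demand=5,sold=4 ship[1->2]=1 ship[0->1]=2 prod=4 -> [18 9 1]
Step 6: demand=5,sold=1 ship[1->2]=1 ship[0->1]=2 prod=4 -> [20 10 1]
Step 7: demand=5,sold=1 ship[1->2]=1 ship[0->1]=2 prod=4 -> [22 11 1]
Step 8: demand=5,sold=1 ship[1->2]=1 ship[0->1]=2 prod=4 -> [24 12 1]
Step 9: demand=5,sold=1 ship[1->2]=1 ship[0->1]=2 prod=4 -> [26 13 1]
Step 10: demand=5,sold=1 ship[1->2]=1 ship[0->1]=2 prod=4 -> [28 14 1]
Step 11: demand=5,sold=1 ship[1->2]=1 ship[0->1]=2 prod=4 -> [30 15 1]
Step 12: demand=5,sold=1 ship[1->2]=1 ship[0->1]=2 prod=4 -> [32 16 1]
First stockout at step 5

5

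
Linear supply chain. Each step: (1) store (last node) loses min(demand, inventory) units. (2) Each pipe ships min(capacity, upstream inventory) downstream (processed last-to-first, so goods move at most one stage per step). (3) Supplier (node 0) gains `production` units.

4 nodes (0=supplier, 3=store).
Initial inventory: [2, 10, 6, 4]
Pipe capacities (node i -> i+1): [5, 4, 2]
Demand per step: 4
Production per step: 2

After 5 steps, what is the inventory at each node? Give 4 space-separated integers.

Step 1: demand=4,sold=4 ship[2->3]=2 ship[1->2]=4 ship[0->1]=2 prod=2 -> inv=[2 8 8 2]
Step 2: demand=4,sold=2 ship[2->3]=2 ship[1->2]=4 ship[0->1]=2 prod=2 -> inv=[2 6 10 2]
Step 3: demand=4,sold=2 ship[2->3]=2 ship[1->2]=4 ship[0->1]=2 prod=2 -> inv=[2 4 12 2]
Step 4: demand=4,sold=2 ship[2->3]=2 ship[1->2]=4 ship[0->1]=2 prod=2 -> inv=[2 2 14 2]
Step 5: demand=4,sold=2 ship[2->3]=2 ship[1->2]=2 ship[0->1]=2 prod=2 -> inv=[2 2 14 2]

2 2 14 2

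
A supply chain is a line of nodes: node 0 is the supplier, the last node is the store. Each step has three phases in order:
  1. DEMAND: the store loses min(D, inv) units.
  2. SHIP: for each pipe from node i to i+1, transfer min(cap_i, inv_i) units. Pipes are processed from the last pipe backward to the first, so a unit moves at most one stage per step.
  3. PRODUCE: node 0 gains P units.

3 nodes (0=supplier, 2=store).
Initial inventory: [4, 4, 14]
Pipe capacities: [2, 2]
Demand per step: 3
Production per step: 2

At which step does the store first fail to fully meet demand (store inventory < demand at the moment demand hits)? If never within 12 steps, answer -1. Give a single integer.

Step 1: demand=3,sold=3 ship[1->2]=2 ship[0->1]=2 prod=2 -> [4 4 13]
Step 2: demand=3,sold=3 ship[1->2]=2 ship[0->1]=2 prod=2 -> [4 4 12]
Step 3: demand=3,sold=3 ship[1->2]=2 ship[0->1]=2 prod=2 -> [4 4 11]
Step 4: demand=3,sold=3 ship[1->2]=2 ship[0->1]=2 prod=2 -> [4 4 10]
Step 5: demand=3,sold=3 ship[1->2]=2 ship[0->1]=2 prod=2 -> [4 4 9]
Step 6: demand=3,sold=3 ship[1->2]=2 ship[0->1]=2 prod=2 -> [4 4 8]
Step 7: demand=3,sold=3 ship[1->2]=2 ship[0->1]=2 prod=2 -> [4 4 7]
Step 8: demand=3,sold=3 ship[1->2]=2 ship[0->1]=2 prod=2 -> [4 4 6]
Step 9: demand=3,sold=3 ship[1->2]=2 ship[0->1]=2 prod=2 -> [4 4 5]
Step 10: demand=3,sold=3 ship[1->2]=2 ship[0->1]=2 prod=2 -> [4 4 4]
Step 11: demand=3,sold=3 ship[1->2]=2 ship[0->1]=2 prod=2 -> [4 4 3]
Step 12: demand=3,sold=3 ship[1->2]=2 ship[0->1]=2 prod=2 -> [4 4 2]
No stockout in 12 steps

-1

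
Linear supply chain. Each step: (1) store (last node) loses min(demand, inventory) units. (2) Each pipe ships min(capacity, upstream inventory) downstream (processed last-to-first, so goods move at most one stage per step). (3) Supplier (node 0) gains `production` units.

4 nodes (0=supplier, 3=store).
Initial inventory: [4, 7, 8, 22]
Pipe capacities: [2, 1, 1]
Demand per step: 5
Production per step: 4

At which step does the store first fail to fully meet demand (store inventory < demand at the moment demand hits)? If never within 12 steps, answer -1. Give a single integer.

Step 1: demand=5,sold=5 ship[2->3]=1 ship[1->2]=1 ship[0->1]=2 prod=4 -> [6 8 8 18]
Step 2: demand=5,sold=5 ship[2->3]=1 ship[1->2]=1 ship[0->1]=2 prod=4 -> [8 9 8 14]
Step 3: demand=5,sold=5 ship[2->3]=1 ship[1->2]=1 ship[0->1]=2 prod=4 -> [10 10 8 10]
Step 4: demand=5,sold=5 ship[2->3]=1 ship[1->2]=1 ship[0->1]=2 prod=4 -> [12 11 8 6]
Step 5: demand=5,sold=5 ship[2->3]=1 ship[1->2]=1 ship[0->1]=2 prod=4 -> [14 12 8 2]
Step 6: demand=5,sold=2 ship[2->3]=1 ship[1->2]=1 ship[0->1]=2 prod=4 -> [16 13 8 1]
Step 7: demand=5,sold=1 ship[2->3]=1 ship[1->2]=1 ship[0->1]=2 prod=4 -> [18 14 8 1]
Step 8: demand=5,sold=1 ship[2->3]=1 ship[1->2]=1 ship[0->1]=2 prod=4 -> [20 15 8 1]
Step 9: demand=5,sold=1 ship[2->3]=1 ship[1->2]=1 ship[0->1]=2 prod=4 -> [22 16 8 1]
Step 10: demand=5,sold=1 ship[2->3]=1 ship[1->2]=1 ship[0->1]=2 prod=4 -> [24 17 8 1]
Step 11: demand=5,sold=1 ship[2->3]=1 ship[1->2]=1 ship[0->1]=2 prod=4 -> [26 18 8 1]
Step 12: demand=5,sold=1 ship[2->3]=1 ship[1->2]=1 ship[0->1]=2 prod=4 -> [28 19 8 1]
First stockout at step 6

6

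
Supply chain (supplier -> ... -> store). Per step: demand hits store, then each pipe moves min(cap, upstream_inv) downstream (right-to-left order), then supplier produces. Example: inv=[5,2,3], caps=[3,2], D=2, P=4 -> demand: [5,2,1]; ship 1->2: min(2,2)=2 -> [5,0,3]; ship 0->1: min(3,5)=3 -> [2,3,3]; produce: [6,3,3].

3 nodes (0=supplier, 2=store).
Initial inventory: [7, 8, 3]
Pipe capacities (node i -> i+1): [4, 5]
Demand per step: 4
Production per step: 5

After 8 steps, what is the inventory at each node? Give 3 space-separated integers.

Step 1: demand=4,sold=3 ship[1->2]=5 ship[0->1]=4 prod=5 -> inv=[8 7 5]
Step 2: demand=4,sold=4 ship[1->2]=5 ship[0->1]=4 prod=5 -> inv=[9 6 6]
Step 3: demand=4,sold=4 ship[1->2]=5 ship[0->1]=4 prod=5 -> inv=[10 5 7]
Step 4: demand=4,sold=4 ship[1->2]=5 ship[0->1]=4 prod=5 -> inv=[11 4 8]
Step 5: demand=4,sold=4 ship[1->2]=4 ship[0->1]=4 prod=5 -> inv=[12 4 8]
Step 6: demand=4,sold=4 ship[1->2]=4 ship[0->1]=4 prod=5 -> inv=[13 4 8]
Step 7: demand=4,sold=4 ship[1->2]=4 ship[0->1]=4 prod=5 -> inv=[14 4 8]
Step 8: demand=4,sold=4 ship[1->2]=4 ship[0->1]=4 prod=5 -> inv=[15 4 8]

15 4 8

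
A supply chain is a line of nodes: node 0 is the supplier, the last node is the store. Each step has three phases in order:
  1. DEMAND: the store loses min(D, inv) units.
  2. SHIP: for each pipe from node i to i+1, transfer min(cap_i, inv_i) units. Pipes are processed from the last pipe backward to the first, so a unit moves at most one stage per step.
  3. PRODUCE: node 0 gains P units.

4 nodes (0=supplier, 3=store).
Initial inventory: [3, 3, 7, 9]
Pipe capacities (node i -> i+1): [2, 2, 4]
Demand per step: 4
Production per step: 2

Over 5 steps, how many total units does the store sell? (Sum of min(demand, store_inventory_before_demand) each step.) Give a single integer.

Answer: 20

Derivation:
Step 1: sold=4 (running total=4) -> [3 3 5 9]
Step 2: sold=4 (running total=8) -> [3 3 3 9]
Step 3: sold=4 (running total=12) -> [3 3 2 8]
Step 4: sold=4 (running total=16) -> [3 3 2 6]
Step 5: sold=4 (running total=20) -> [3 3 2 4]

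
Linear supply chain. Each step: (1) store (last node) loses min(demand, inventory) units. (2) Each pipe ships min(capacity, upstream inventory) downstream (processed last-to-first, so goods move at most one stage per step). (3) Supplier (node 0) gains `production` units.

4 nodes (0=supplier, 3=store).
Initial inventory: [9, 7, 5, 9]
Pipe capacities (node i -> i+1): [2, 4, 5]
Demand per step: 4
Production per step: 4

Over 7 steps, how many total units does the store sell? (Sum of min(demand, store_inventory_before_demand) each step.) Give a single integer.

Answer: 28

Derivation:
Step 1: sold=4 (running total=4) -> [11 5 4 10]
Step 2: sold=4 (running total=8) -> [13 3 4 10]
Step 3: sold=4 (running total=12) -> [15 2 3 10]
Step 4: sold=4 (running total=16) -> [17 2 2 9]
Step 5: sold=4 (running total=20) -> [19 2 2 7]
Step 6: sold=4 (running total=24) -> [21 2 2 5]
Step 7: sold=4 (running total=28) -> [23 2 2 3]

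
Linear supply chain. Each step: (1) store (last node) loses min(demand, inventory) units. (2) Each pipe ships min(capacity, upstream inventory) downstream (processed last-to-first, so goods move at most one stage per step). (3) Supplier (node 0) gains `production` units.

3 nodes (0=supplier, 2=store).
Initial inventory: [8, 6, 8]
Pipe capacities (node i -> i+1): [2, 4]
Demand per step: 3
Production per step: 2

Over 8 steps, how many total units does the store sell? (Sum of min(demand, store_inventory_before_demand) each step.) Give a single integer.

Answer: 24

Derivation:
Step 1: sold=3 (running total=3) -> [8 4 9]
Step 2: sold=3 (running total=6) -> [8 2 10]
Step 3: sold=3 (running total=9) -> [8 2 9]
Step 4: sold=3 (running total=12) -> [8 2 8]
Step 5: sold=3 (running total=15) -> [8 2 7]
Step 6: sold=3 (running total=18) -> [8 2 6]
Step 7: sold=3 (running total=21) -> [8 2 5]
Step 8: sold=3 (running total=24) -> [8 2 4]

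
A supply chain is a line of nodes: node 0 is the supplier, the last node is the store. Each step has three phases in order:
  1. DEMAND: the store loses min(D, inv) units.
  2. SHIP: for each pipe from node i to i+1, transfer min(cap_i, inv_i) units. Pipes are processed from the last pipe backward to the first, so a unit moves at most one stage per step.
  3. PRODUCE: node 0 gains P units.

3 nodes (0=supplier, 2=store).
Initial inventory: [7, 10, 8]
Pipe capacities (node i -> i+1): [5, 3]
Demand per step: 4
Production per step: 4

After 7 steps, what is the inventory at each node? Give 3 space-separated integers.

Step 1: demand=4,sold=4 ship[1->2]=3 ship[0->1]=5 prod=4 -> inv=[6 12 7]
Step 2: demand=4,sold=4 ship[1->2]=3 ship[0->1]=5 prod=4 -> inv=[5 14 6]
Step 3: demand=4,sold=4 ship[1->2]=3 ship[0->1]=5 prod=4 -> inv=[4 16 5]
Step 4: demand=4,sold=4 ship[1->2]=3 ship[0->1]=4 prod=4 -> inv=[4 17 4]
Step 5: demand=4,sold=4 ship[1->2]=3 ship[0->1]=4 prod=4 -> inv=[4 18 3]
Step 6: demand=4,sold=3 ship[1->2]=3 ship[0->1]=4 prod=4 -> inv=[4 19 3]
Step 7: demand=4,sold=3 ship[1->2]=3 ship[0->1]=4 prod=4 -> inv=[4 20 3]

4 20 3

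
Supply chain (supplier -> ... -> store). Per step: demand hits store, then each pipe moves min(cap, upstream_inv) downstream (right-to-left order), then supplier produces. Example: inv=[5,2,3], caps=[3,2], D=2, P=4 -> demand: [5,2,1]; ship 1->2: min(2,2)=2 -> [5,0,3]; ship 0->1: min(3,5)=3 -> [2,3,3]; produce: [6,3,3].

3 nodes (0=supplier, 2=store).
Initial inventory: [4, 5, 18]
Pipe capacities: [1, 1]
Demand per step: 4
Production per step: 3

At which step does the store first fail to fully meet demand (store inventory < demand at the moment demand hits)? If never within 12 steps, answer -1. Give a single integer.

Step 1: demand=4,sold=4 ship[1->2]=1 ship[0->1]=1 prod=3 -> [6 5 15]
Step 2: demand=4,sold=4 ship[1->2]=1 ship[0->1]=1 prod=3 -> [8 5 12]
Step 3: demand=4,sold=4 ship[1->2]=1 ship[0->1]=1 prod=3 -> [10 5 9]
Step 4: demand=4,sold=4 ship[1->2]=1 ship[0->1]=1 prod=3 -> [12 5 6]
Step 5: demand=4,sold=4 ship[1->2]=1 ship[0->1]=1 prod=3 -> [14 5 3]
Step 6: demand=4,sold=3 ship[1->2]=1 ship[0->1]=1 prod=3 -> [16 5 1]
Step 7: demand=4,sold=1 ship[1->2]=1 ship[0->1]=1 prod=3 -> [18 5 1]
Step 8: demand=4,sold=1 ship[1->2]=1 ship[0->1]=1 prod=3 -> [20 5 1]
Step 9: demand=4,sold=1 ship[1->2]=1 ship[0->1]=1 prod=3 -> [22 5 1]
Step 10: demand=4,sold=1 ship[1->2]=1 ship[0->1]=1 prod=3 -> [24 5 1]
Step 11: demand=4,sold=1 ship[1->2]=1 ship[0->1]=1 prod=3 -> [26 5 1]
Step 12: demand=4,sold=1 ship[1->2]=1 ship[0->1]=1 prod=3 -> [28 5 1]
First stockout at step 6

6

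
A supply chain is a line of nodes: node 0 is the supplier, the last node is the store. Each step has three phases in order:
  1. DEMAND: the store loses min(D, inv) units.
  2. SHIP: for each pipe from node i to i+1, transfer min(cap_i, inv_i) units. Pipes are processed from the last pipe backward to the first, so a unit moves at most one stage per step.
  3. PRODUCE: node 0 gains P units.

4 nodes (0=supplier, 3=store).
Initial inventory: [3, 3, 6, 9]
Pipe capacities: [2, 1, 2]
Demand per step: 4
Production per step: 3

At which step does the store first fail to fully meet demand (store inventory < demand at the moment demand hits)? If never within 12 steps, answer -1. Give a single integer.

Step 1: demand=4,sold=4 ship[2->3]=2 ship[1->2]=1 ship[0->1]=2 prod=3 -> [4 4 5 7]
Step 2: demand=4,sold=4 ship[2->3]=2 ship[1->2]=1 ship[0->1]=2 prod=3 -> [5 5 4 5]
Step 3: demand=4,sold=4 ship[2->3]=2 ship[1->2]=1 ship[0->1]=2 prod=3 -> [6 6 3 3]
Step 4: demand=4,sold=3 ship[2->3]=2 ship[1->2]=1 ship[0->1]=2 prod=3 -> [7 7 2 2]
Step 5: demand=4,sold=2 ship[2->3]=2 ship[1->2]=1 ship[0->1]=2 prod=3 -> [8 8 1 2]
Step 6: demand=4,sold=2 ship[2->3]=1 ship[1->2]=1 ship[0->1]=2 prod=3 -> [9 9 1 1]
Step 7: demand=4,sold=1 ship[2->3]=1 ship[1->2]=1 ship[0->1]=2 prod=3 -> [10 10 1 1]
Step 8: demand=4,sold=1 ship[2->3]=1 ship[1->2]=1 ship[0->1]=2 prod=3 -> [11 11 1 1]
Step 9: demand=4,sold=1 ship[2->3]=1 ship[1->2]=1 ship[0->1]=2 prod=3 -> [12 12 1 1]
Step 10: demand=4,sold=1 ship[2->3]=1 ship[1->2]=1 ship[0->1]=2 prod=3 -> [13 13 1 1]
Step 11: demand=4,sold=1 ship[2->3]=1 ship[1->2]=1 ship[0->1]=2 prod=3 -> [14 14 1 1]
Step 12: demand=4,sold=1 ship[2->3]=1 ship[1->2]=1 ship[0->1]=2 prod=3 -> [15 15 1 1]
First stockout at step 4

4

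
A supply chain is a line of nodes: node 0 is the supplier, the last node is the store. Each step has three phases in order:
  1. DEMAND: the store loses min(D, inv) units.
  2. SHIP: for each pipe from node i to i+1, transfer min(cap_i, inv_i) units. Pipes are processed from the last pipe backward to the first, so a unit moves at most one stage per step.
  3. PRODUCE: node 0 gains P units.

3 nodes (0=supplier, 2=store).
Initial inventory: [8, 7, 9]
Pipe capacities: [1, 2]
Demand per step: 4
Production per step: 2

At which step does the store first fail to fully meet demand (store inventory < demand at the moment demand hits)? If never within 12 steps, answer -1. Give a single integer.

Step 1: demand=4,sold=4 ship[1->2]=2 ship[0->1]=1 prod=2 -> [9 6 7]
Step 2: demand=4,sold=4 ship[1->2]=2 ship[0->1]=1 prod=2 -> [10 5 5]
Step 3: demand=4,sold=4 ship[1->2]=2 ship[0->1]=1 prod=2 -> [11 4 3]
Step 4: demand=4,sold=3 ship[1->2]=2 ship[0->1]=1 prod=2 -> [12 3 2]
Step 5: demand=4,sold=2 ship[1->2]=2 ship[0->1]=1 prod=2 -> [13 2 2]
Step 6: demand=4,sold=2 ship[1->2]=2 ship[0->1]=1 prod=2 -> [14 1 2]
Step 7: demand=4,sold=2 ship[1->2]=1 ship[0->1]=1 prod=2 -> [15 1 1]
Step 8: demand=4,sold=1 ship[1->2]=1 ship[0->1]=1 prod=2 -> [16 1 1]
Step 9: demand=4,sold=1 ship[1->2]=1 ship[0->1]=1 prod=2 -> [17 1 1]
Step 10: demand=4,sold=1 ship[1->2]=1 ship[0->1]=1 prod=2 -> [18 1 1]
Step 11: demand=4,sold=1 ship[1->2]=1 ship[0->1]=1 prod=2 -> [19 1 1]
Step 12: demand=4,sold=1 ship[1->2]=1 ship[0->1]=1 prod=2 -> [20 1 1]
First stockout at step 4

4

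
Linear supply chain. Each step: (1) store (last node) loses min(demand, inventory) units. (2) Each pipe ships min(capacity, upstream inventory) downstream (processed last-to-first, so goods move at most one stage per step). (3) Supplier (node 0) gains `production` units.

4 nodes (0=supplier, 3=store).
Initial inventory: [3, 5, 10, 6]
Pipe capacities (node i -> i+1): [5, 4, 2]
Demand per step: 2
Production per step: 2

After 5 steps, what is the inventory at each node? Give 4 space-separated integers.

Step 1: demand=2,sold=2 ship[2->3]=2 ship[1->2]=4 ship[0->1]=3 prod=2 -> inv=[2 4 12 6]
Step 2: demand=2,sold=2 ship[2->3]=2 ship[1->2]=4 ship[0->1]=2 prod=2 -> inv=[2 2 14 6]
Step 3: demand=2,sold=2 ship[2->3]=2 ship[1->2]=2 ship[0->1]=2 prod=2 -> inv=[2 2 14 6]
Step 4: demand=2,sold=2 ship[2->3]=2 ship[1->2]=2 ship[0->1]=2 prod=2 -> inv=[2 2 14 6]
Step 5: demand=2,sold=2 ship[2->3]=2 ship[1->2]=2 ship[0->1]=2 prod=2 -> inv=[2 2 14 6]

2 2 14 6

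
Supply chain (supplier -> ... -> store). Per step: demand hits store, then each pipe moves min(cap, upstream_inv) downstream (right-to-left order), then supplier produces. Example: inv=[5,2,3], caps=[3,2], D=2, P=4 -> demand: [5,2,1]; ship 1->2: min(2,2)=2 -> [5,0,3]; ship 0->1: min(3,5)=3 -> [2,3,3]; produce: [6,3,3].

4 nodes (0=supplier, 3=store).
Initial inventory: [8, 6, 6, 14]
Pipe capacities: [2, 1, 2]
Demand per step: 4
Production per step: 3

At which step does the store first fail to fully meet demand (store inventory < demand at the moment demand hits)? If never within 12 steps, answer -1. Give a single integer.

Step 1: demand=4,sold=4 ship[2->3]=2 ship[1->2]=1 ship[0->1]=2 prod=3 -> [9 7 5 12]
Step 2: demand=4,sold=4 ship[2->3]=2 ship[1->2]=1 ship[0->1]=2 prod=3 -> [10 8 4 10]
Step 3: demand=4,sold=4 ship[2->3]=2 ship[1->2]=1 ship[0->1]=2 prod=3 -> [11 9 3 8]
Step 4: demand=4,sold=4 ship[2->3]=2 ship[1->2]=1 ship[0->1]=2 prod=3 -> [12 10 2 6]
Step 5: demand=4,sold=4 ship[2->3]=2 ship[1->2]=1 ship[0->1]=2 prod=3 -> [13 11 1 4]
Step 6: demand=4,sold=4 ship[2->3]=1 ship[1->2]=1 ship[0->1]=2 prod=3 -> [14 12 1 1]
Step 7: demand=4,sold=1 ship[2->3]=1 ship[1->2]=1 ship[0->1]=2 prod=3 -> [15 13 1 1]
Step 8: demand=4,sold=1 ship[2->3]=1 ship[1->2]=1 ship[0->1]=2 prod=3 -> [16 14 1 1]
Step 9: demand=4,sold=1 ship[2->3]=1 ship[1->2]=1 ship[0->1]=2 prod=3 -> [17 15 1 1]
Step 10: demand=4,sold=1 ship[2->3]=1 ship[1->2]=1 ship[0->1]=2 prod=3 -> [18 16 1 1]
Step 11: demand=4,sold=1 ship[2->3]=1 ship[1->2]=1 ship[0->1]=2 prod=3 -> [19 17 1 1]
Step 12: demand=4,sold=1 ship[2->3]=1 ship[1->2]=1 ship[0->1]=2 prod=3 -> [20 18 1 1]
First stockout at step 7

7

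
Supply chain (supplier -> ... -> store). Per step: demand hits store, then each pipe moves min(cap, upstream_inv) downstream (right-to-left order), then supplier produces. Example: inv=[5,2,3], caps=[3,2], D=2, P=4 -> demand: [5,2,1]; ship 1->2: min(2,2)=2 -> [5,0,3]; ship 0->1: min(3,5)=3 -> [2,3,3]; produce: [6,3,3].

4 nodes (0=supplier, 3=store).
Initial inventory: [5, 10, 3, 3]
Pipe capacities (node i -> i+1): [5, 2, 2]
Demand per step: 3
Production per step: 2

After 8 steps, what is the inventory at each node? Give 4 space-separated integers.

Step 1: demand=3,sold=3 ship[2->3]=2 ship[1->2]=2 ship[0->1]=5 prod=2 -> inv=[2 13 3 2]
Step 2: demand=3,sold=2 ship[2->3]=2 ship[1->2]=2 ship[0->1]=2 prod=2 -> inv=[2 13 3 2]
Step 3: demand=3,sold=2 ship[2->3]=2 ship[1->2]=2 ship[0->1]=2 prod=2 -> inv=[2 13 3 2]
Step 4: demand=3,sold=2 ship[2->3]=2 ship[1->2]=2 ship[0->1]=2 prod=2 -> inv=[2 13 3 2]
Step 5: demand=3,sold=2 ship[2->3]=2 ship[1->2]=2 ship[0->1]=2 prod=2 -> inv=[2 13 3 2]
Step 6: demand=3,sold=2 ship[2->3]=2 ship[1->2]=2 ship[0->1]=2 prod=2 -> inv=[2 13 3 2]
Step 7: demand=3,sold=2 ship[2->3]=2 ship[1->2]=2 ship[0->1]=2 prod=2 -> inv=[2 13 3 2]
Step 8: demand=3,sold=2 ship[2->3]=2 ship[1->2]=2 ship[0->1]=2 prod=2 -> inv=[2 13 3 2]

2 13 3 2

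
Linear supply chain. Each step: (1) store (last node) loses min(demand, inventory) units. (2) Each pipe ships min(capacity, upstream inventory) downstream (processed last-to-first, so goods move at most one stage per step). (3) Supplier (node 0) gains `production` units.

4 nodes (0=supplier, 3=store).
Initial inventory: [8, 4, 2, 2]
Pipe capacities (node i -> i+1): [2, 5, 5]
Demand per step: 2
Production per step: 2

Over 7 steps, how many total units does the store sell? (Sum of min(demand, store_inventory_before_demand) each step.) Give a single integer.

Step 1: sold=2 (running total=2) -> [8 2 4 2]
Step 2: sold=2 (running total=4) -> [8 2 2 4]
Step 3: sold=2 (running total=6) -> [8 2 2 4]
Step 4: sold=2 (running total=8) -> [8 2 2 4]
Step 5: sold=2 (running total=10) -> [8 2 2 4]
Step 6: sold=2 (running total=12) -> [8 2 2 4]
Step 7: sold=2 (running total=14) -> [8 2 2 4]

Answer: 14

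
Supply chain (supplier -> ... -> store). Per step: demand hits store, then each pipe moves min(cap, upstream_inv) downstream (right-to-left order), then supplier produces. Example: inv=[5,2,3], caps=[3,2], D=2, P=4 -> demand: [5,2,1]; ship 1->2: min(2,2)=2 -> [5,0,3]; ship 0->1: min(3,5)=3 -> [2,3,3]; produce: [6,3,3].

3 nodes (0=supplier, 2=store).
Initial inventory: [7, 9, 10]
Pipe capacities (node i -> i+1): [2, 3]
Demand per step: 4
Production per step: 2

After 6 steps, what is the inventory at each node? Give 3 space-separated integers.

Step 1: demand=4,sold=4 ship[1->2]=3 ship[0->1]=2 prod=2 -> inv=[7 8 9]
Step 2: demand=4,sold=4 ship[1->2]=3 ship[0->1]=2 prod=2 -> inv=[7 7 8]
Step 3: demand=4,sold=4 ship[1->2]=3 ship[0->1]=2 prod=2 -> inv=[7 6 7]
Step 4: demand=4,sold=4 ship[1->2]=3 ship[0->1]=2 prod=2 -> inv=[7 5 6]
Step 5: demand=4,sold=4 ship[1->2]=3 ship[0->1]=2 prod=2 -> inv=[7 4 5]
Step 6: demand=4,sold=4 ship[1->2]=3 ship[0->1]=2 prod=2 -> inv=[7 3 4]

7 3 4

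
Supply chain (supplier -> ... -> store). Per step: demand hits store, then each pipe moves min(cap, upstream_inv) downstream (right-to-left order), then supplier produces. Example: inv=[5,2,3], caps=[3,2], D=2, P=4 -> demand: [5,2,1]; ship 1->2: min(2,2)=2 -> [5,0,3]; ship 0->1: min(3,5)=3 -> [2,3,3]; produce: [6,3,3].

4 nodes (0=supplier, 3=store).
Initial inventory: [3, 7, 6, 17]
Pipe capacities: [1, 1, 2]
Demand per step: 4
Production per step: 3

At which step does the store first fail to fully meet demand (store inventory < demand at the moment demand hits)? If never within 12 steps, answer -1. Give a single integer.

Step 1: demand=4,sold=4 ship[2->3]=2 ship[1->2]=1 ship[0->1]=1 prod=3 -> [5 7 5 15]
Step 2: demand=4,sold=4 ship[2->3]=2 ship[1->2]=1 ship[0->1]=1 prod=3 -> [7 7 4 13]
Step 3: demand=4,sold=4 ship[2->3]=2 ship[1->2]=1 ship[0->1]=1 prod=3 -> [9 7 3 11]
Step 4: demand=4,sold=4 ship[2->3]=2 ship[1->2]=1 ship[0->1]=1 prod=3 -> [11 7 2 9]
Step 5: demand=4,sold=4 ship[2->3]=2 ship[1->2]=1 ship[0->1]=1 prod=3 -> [13 7 1 7]
Step 6: demand=4,sold=4 ship[2->3]=1 ship[1->2]=1 ship[0->1]=1 prod=3 -> [15 7 1 4]
Step 7: demand=4,sold=4 ship[2->3]=1 ship[1->2]=1 ship[0->1]=1 prod=3 -> [17 7 1 1]
Step 8: demand=4,sold=1 ship[2->3]=1 ship[1->2]=1 ship[0->1]=1 prod=3 -> [19 7 1 1]
Step 9: demand=4,sold=1 ship[2->3]=1 ship[1->2]=1 ship[0->1]=1 prod=3 -> [21 7 1 1]
Step 10: demand=4,sold=1 ship[2->3]=1 ship[1->2]=1 ship[0->1]=1 prod=3 -> [23 7 1 1]
Step 11: demand=4,sold=1 ship[2->3]=1 ship[1->2]=1 ship[0->1]=1 prod=3 -> [25 7 1 1]
Step 12: demand=4,sold=1 ship[2->3]=1 ship[1->2]=1 ship[0->1]=1 prod=3 -> [27 7 1 1]
First stockout at step 8

8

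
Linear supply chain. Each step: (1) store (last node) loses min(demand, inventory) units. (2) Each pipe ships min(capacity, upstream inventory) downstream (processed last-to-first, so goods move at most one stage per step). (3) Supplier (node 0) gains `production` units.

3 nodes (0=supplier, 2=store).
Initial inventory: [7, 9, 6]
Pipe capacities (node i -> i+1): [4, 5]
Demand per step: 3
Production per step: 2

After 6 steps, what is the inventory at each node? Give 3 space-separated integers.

Step 1: demand=3,sold=3 ship[1->2]=5 ship[0->1]=4 prod=2 -> inv=[5 8 8]
Step 2: demand=3,sold=3 ship[1->2]=5 ship[0->1]=4 prod=2 -> inv=[3 7 10]
Step 3: demand=3,sold=3 ship[1->2]=5 ship[0->1]=3 prod=2 -> inv=[2 5 12]
Step 4: demand=3,sold=3 ship[1->2]=5 ship[0->1]=2 prod=2 -> inv=[2 2 14]
Step 5: demand=3,sold=3 ship[1->2]=2 ship[0->1]=2 prod=2 -> inv=[2 2 13]
Step 6: demand=3,sold=3 ship[1->2]=2 ship[0->1]=2 prod=2 -> inv=[2 2 12]

2 2 12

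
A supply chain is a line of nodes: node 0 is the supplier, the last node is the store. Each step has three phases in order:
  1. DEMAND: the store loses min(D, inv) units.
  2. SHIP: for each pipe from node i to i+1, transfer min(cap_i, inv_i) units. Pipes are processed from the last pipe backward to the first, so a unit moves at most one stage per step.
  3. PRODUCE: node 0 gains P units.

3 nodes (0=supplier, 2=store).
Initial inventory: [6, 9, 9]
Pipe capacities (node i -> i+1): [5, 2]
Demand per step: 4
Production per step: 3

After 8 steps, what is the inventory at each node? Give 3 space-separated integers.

Step 1: demand=4,sold=4 ship[1->2]=2 ship[0->1]=5 prod=3 -> inv=[4 12 7]
Step 2: demand=4,sold=4 ship[1->2]=2 ship[0->1]=4 prod=3 -> inv=[3 14 5]
Step 3: demand=4,sold=4 ship[1->2]=2 ship[0->1]=3 prod=3 -> inv=[3 15 3]
Step 4: demand=4,sold=3 ship[1->2]=2 ship[0->1]=3 prod=3 -> inv=[3 16 2]
Step 5: demand=4,sold=2 ship[1->2]=2 ship[0->1]=3 prod=3 -> inv=[3 17 2]
Step 6: demand=4,sold=2 ship[1->2]=2 ship[0->1]=3 prod=3 -> inv=[3 18 2]
Step 7: demand=4,sold=2 ship[1->2]=2 ship[0->1]=3 prod=3 -> inv=[3 19 2]
Step 8: demand=4,sold=2 ship[1->2]=2 ship[0->1]=3 prod=3 -> inv=[3 20 2]

3 20 2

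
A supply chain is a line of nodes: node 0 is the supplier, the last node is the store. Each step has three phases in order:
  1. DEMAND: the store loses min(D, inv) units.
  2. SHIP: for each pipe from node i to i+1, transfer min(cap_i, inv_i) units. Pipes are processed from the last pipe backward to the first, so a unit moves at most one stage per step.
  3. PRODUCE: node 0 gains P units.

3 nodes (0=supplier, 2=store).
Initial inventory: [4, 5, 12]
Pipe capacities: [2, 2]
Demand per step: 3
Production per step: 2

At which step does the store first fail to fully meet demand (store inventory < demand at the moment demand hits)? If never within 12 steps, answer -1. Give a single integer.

Step 1: demand=3,sold=3 ship[1->2]=2 ship[0->1]=2 prod=2 -> [4 5 11]
Step 2: demand=3,sold=3 ship[1->2]=2 ship[0->1]=2 prod=2 -> [4 5 10]
Step 3: demand=3,sold=3 ship[1->2]=2 ship[0->1]=2 prod=2 -> [4 5 9]
Step 4: demand=3,sold=3 ship[1->2]=2 ship[0->1]=2 prod=2 -> [4 5 8]
Step 5: demand=3,sold=3 ship[1->2]=2 ship[0->1]=2 prod=2 -> [4 5 7]
Step 6: demand=3,sold=3 ship[1->2]=2 ship[0->1]=2 prod=2 -> [4 5 6]
Step 7: demand=3,sold=3 ship[1->2]=2 ship[0->1]=2 prod=2 -> [4 5 5]
Step 8: demand=3,sold=3 ship[1->2]=2 ship[0->1]=2 prod=2 -> [4 5 4]
Step 9: demand=3,sold=3 ship[1->2]=2 ship[0->1]=2 prod=2 -> [4 5 3]
Step 10: demand=3,sold=3 ship[1->2]=2 ship[0->1]=2 prod=2 -> [4 5 2]
Step 11: demand=3,sold=2 ship[1->2]=2 ship[0->1]=2 prod=2 -> [4 5 2]
Step 12: demand=3,sold=2 ship[1->2]=2 ship[0->1]=2 prod=2 -> [4 5 2]
First stockout at step 11

11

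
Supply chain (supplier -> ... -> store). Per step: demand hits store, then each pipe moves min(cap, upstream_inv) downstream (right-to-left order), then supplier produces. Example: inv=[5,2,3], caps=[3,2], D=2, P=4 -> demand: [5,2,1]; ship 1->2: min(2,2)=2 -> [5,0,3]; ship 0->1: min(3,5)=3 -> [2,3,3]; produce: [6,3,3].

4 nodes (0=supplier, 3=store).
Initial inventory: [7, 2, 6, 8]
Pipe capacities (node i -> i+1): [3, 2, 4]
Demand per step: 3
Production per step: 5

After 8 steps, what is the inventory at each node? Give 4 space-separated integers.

Step 1: demand=3,sold=3 ship[2->3]=4 ship[1->2]=2 ship[0->1]=3 prod=5 -> inv=[9 3 4 9]
Step 2: demand=3,sold=3 ship[2->3]=4 ship[1->2]=2 ship[0->1]=3 prod=5 -> inv=[11 4 2 10]
Step 3: demand=3,sold=3 ship[2->3]=2 ship[1->2]=2 ship[0->1]=3 prod=5 -> inv=[13 5 2 9]
Step 4: demand=3,sold=3 ship[2->3]=2 ship[1->2]=2 ship[0->1]=3 prod=5 -> inv=[15 6 2 8]
Step 5: demand=3,sold=3 ship[2->3]=2 ship[1->2]=2 ship[0->1]=3 prod=5 -> inv=[17 7 2 7]
Step 6: demand=3,sold=3 ship[2->3]=2 ship[1->2]=2 ship[0->1]=3 prod=5 -> inv=[19 8 2 6]
Step 7: demand=3,sold=3 ship[2->3]=2 ship[1->2]=2 ship[0->1]=3 prod=5 -> inv=[21 9 2 5]
Step 8: demand=3,sold=3 ship[2->3]=2 ship[1->2]=2 ship[0->1]=3 prod=5 -> inv=[23 10 2 4]

23 10 2 4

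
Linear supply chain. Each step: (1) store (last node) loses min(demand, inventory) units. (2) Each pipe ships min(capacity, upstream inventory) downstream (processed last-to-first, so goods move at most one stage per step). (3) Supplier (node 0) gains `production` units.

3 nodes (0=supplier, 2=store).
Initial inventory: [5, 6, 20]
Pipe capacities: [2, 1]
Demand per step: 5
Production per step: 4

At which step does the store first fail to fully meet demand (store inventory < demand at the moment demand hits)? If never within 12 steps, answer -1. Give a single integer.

Step 1: demand=5,sold=5 ship[1->2]=1 ship[0->1]=2 prod=4 -> [7 7 16]
Step 2: demand=5,sold=5 ship[1->2]=1 ship[0->1]=2 prod=4 -> [9 8 12]
Step 3: demand=5,sold=5 ship[1->2]=1 ship[0->1]=2 prod=4 -> [11 9 8]
Step 4: demand=5,sold=5 ship[1->2]=1 ship[0->1]=2 prod=4 -> [13 10 4]
Step 5: demand=5,sold=4 ship[1->2]=1 ship[0->1]=2 prod=4 -> [15 11 1]
Step 6: demand=5,sold=1 ship[1->2]=1 ship[0->1]=2 prod=4 -> [17 12 1]
Step 7: demand=5,sold=1 ship[1->2]=1 ship[0->1]=2 prod=4 -> [19 13 1]
Step 8: demand=5,sold=1 ship[1->2]=1 ship[0->1]=2 prod=4 -> [21 14 1]
Step 9: demand=5,sold=1 ship[1->2]=1 ship[0->1]=2 prod=4 -> [23 15 1]
Step 10: demand=5,sold=1 ship[1->2]=1 ship[0->1]=2 prod=4 -> [25 16 1]
Step 11: demand=5,sold=1 ship[1->2]=1 ship[0->1]=2 prod=4 -> [27 17 1]
Step 12: demand=5,sold=1 ship[1->2]=1 ship[0->1]=2 prod=4 -> [29 18 1]
First stockout at step 5

5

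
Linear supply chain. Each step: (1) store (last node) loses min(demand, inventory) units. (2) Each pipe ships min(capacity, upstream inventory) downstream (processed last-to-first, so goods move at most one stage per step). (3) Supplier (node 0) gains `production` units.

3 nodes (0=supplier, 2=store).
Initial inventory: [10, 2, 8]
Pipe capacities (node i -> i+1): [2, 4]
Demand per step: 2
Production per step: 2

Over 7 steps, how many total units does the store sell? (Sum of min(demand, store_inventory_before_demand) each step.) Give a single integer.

Step 1: sold=2 (running total=2) -> [10 2 8]
Step 2: sold=2 (running total=4) -> [10 2 8]
Step 3: sold=2 (running total=6) -> [10 2 8]
Step 4: sold=2 (running total=8) -> [10 2 8]
Step 5: sold=2 (running total=10) -> [10 2 8]
Step 6: sold=2 (running total=12) -> [10 2 8]
Step 7: sold=2 (running total=14) -> [10 2 8]

Answer: 14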